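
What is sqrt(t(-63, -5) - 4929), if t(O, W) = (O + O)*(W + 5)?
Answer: I*sqrt(4929) ≈ 70.207*I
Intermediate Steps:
t(O, W) = 2*O*(5 + W) (t(O, W) = (2*O)*(5 + W) = 2*O*(5 + W))
sqrt(t(-63, -5) - 4929) = sqrt(2*(-63)*(5 - 5) - 4929) = sqrt(2*(-63)*0 - 4929) = sqrt(0 - 4929) = sqrt(-4929) = I*sqrt(4929)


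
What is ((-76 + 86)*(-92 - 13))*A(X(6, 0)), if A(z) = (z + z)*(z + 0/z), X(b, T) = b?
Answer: -75600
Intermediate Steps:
A(z) = 2*z² (A(z) = (2*z)*(z + 0) = (2*z)*z = 2*z²)
((-76 + 86)*(-92 - 13))*A(X(6, 0)) = ((-76 + 86)*(-92 - 13))*(2*6²) = (10*(-105))*(2*36) = -1050*72 = -75600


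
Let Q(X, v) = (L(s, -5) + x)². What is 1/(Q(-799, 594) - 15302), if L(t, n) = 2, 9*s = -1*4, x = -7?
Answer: -1/15277 ≈ -6.5458e-5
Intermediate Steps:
s = -4/9 (s = (-1*4)/9 = (⅑)*(-4) = -4/9 ≈ -0.44444)
Q(X, v) = 25 (Q(X, v) = (2 - 7)² = (-5)² = 25)
1/(Q(-799, 594) - 15302) = 1/(25 - 15302) = 1/(-15277) = -1/15277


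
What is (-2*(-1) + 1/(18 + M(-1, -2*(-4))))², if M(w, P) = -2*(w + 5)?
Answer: 441/100 ≈ 4.4100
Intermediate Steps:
M(w, P) = -10 - 2*w (M(w, P) = -2*(5 + w) = -10 - 2*w)
(-2*(-1) + 1/(18 + M(-1, -2*(-4))))² = (-2*(-1) + 1/(18 + (-10 - 2*(-1))))² = (2 + 1/(18 + (-10 + 2)))² = (2 + 1/(18 - 8))² = (2 + 1/10)² = (2 + ⅒)² = (21/10)² = 441/100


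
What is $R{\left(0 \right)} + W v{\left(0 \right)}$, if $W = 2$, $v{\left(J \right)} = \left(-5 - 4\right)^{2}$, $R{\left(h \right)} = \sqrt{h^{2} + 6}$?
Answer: $162 + \sqrt{6} \approx 164.45$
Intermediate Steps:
$R{\left(h \right)} = \sqrt{6 + h^{2}}$
$v{\left(J \right)} = 81$ ($v{\left(J \right)} = \left(-9\right)^{2} = 81$)
$R{\left(0 \right)} + W v{\left(0 \right)} = \sqrt{6 + 0^{2}} + 2 \cdot 81 = \sqrt{6 + 0} + 162 = \sqrt{6} + 162 = 162 + \sqrt{6}$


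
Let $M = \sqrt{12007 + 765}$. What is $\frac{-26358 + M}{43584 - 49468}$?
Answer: $\frac{13179}{2942} - \frac{\sqrt{3193}}{2942} \approx 4.4604$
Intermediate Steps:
$M = 2 \sqrt{3193}$ ($M = \sqrt{12772} = 2 \sqrt{3193} \approx 113.01$)
$\frac{-26358 + M}{43584 - 49468} = \frac{-26358 + 2 \sqrt{3193}}{43584 - 49468} = \frac{-26358 + 2 \sqrt{3193}}{-5884} = \left(-26358 + 2 \sqrt{3193}\right) \left(- \frac{1}{5884}\right) = \frac{13179}{2942} - \frac{\sqrt{3193}}{2942}$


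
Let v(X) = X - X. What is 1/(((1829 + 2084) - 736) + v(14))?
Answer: 1/3177 ≈ 0.00031476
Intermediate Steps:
v(X) = 0
1/(((1829 + 2084) - 736) + v(14)) = 1/(((1829 + 2084) - 736) + 0) = 1/((3913 - 736) + 0) = 1/(3177 + 0) = 1/3177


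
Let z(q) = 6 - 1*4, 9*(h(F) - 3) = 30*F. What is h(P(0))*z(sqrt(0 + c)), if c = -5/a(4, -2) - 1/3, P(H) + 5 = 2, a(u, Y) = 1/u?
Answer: -14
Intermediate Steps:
P(H) = -3 (P(H) = -5 + 2 = -3)
h(F) = 3 + 10*F/3 (h(F) = 3 + (30*F)/9 = 3 + 10*F/3)
c = -61/3 (c = -5/(1/4) - 1/3 = -5/1/4 - 1*1/3 = -5*4 - 1/3 = -20 - 1/3 = -61/3 ≈ -20.333)
z(q) = 2 (z(q) = 6 - 4 = 2)
h(P(0))*z(sqrt(0 + c)) = (3 + (10/3)*(-3))*2 = (3 - 10)*2 = -7*2 = -14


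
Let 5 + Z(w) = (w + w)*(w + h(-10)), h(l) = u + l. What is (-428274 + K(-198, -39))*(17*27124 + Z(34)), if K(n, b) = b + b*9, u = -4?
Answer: -198241239432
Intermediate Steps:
h(l) = -4 + l
Z(w) = -5 + 2*w*(-14 + w) (Z(w) = -5 + (w + w)*(w + (-4 - 10)) = -5 + (2*w)*(w - 14) = -5 + (2*w)*(-14 + w) = -5 + 2*w*(-14 + w))
K(n, b) = 10*b (K(n, b) = b + 9*b = 10*b)
(-428274 + K(-198, -39))*(17*27124 + Z(34)) = (-428274 + 10*(-39))*(17*27124 + (-5 - 28*34 + 2*34²)) = (-428274 - 390)*(461108 + (-5 - 952 + 2*1156)) = -428664*(461108 + (-5 - 952 + 2312)) = -428664*(461108 + 1355) = -428664*462463 = -198241239432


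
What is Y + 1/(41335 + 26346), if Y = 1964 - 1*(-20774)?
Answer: 1538930579/67681 ≈ 22738.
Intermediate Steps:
Y = 22738 (Y = 1964 + 20774 = 22738)
Y + 1/(41335 + 26346) = 22738 + 1/(41335 + 26346) = 22738 + 1/67681 = 1538930579/67681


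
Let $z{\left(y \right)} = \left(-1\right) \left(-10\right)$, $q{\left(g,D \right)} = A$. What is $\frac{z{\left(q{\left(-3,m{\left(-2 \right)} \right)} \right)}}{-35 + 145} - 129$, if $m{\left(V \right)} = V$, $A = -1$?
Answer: $- \frac{1418}{11} \approx -128.91$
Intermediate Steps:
$q{\left(g,D \right)} = -1$
$z{\left(y \right)} = 10$
$\frac{z{\left(q{\left(-3,m{\left(-2 \right)} \right)} \right)}}{-35 + 145} - 129 = \frac{1}{-35 + 145} \cdot 10 - 129 = \frac{1}{110} \cdot 10 - 129 = \frac{1}{11} - 129 = - \frac{1418}{11}$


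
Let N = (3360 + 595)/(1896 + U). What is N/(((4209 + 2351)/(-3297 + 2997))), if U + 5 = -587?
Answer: -59325/427712 ≈ -0.13870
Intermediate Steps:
U = -592 (U = -5 - 587 = -592)
N = 3955/1304 (N = (3360 + 595)/(1896 - 592) = 3955/1304 ≈ 3.0330)
N/(((4209 + 2351)/(-3297 + 2997))) = 3955/(1304*(((4209 + 2351)/(-3297 + 2997)))) = 3955/(1304*((6560/(-300)))) = 3955/(1304*((6560*(-1/300)))) = 3955/(1304*(-328/15)) = (3955/1304)*(-15/328) = -59325/427712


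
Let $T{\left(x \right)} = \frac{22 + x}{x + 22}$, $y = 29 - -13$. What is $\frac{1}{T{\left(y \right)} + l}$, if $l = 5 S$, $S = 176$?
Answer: $\frac{1}{881} \approx 0.0011351$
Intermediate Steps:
$y = 42$ ($y = 29 + 13 = 42$)
$T{\left(x \right)} = 1$ ($T{\left(x \right)} = \frac{22 + x}{22 + x} = 1$)
$l = 880$ ($l = 5 \cdot 176 = 880$)
$\frac{1}{T{\left(y \right)} + l} = \frac{1}{1 + 880} = \frac{1}{881}$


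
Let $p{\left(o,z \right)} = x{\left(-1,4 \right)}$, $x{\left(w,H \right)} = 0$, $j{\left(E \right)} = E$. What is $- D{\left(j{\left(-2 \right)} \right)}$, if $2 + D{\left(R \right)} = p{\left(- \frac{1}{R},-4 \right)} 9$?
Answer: $2$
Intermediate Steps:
$p{\left(o,z \right)} = 0$
$D{\left(R \right)} = -2$ ($D{\left(R \right)} = -2 + 0 \cdot 9 = -2 + 0 = -2$)
$- D{\left(j{\left(-2 \right)} \right)} = \left(-1\right) \left(-2\right) = 2$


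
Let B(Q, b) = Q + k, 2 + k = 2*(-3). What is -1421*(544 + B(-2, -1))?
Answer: -758814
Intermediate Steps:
k = -8 (k = -2 + 2*(-3) = -2 - 6 = -8)
B(Q, b) = -8 + Q (B(Q, b) = Q - 8 = -8 + Q)
-1421*(544 + B(-2, -1)) = -1421*(544 + (-8 - 2)) = -1421*(544 - 10) = -1421*534 = -758814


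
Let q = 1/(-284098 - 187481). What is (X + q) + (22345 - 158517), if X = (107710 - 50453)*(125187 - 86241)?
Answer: 1051524472726049/471579 ≈ 2.2298e+9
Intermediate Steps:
q = -1/471579 (q = 1/(-471579) = -1/471579 ≈ -2.1205e-6)
X = 2229931122 (X = 57257*38946 = 2229931122)
(X + q) + (22345 - 158517) = (2229931122 - 1/471579) + (22345 - 158517) = 1051588688581637/471579 - 136172 = 1051524472726049/471579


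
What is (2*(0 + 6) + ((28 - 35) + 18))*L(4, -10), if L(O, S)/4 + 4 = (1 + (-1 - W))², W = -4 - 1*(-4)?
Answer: -368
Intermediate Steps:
W = 0 (W = -4 + 4 = 0)
L(O, S) = -16 (L(O, S) = -16 + 4*(1 + (-1 - 1*0))² = -16 + 4*(1 + (-1 + 0))² = -16 + 4*(1 - 1)² = -16 + 4*0² = -16 + 4*0 = -16 + 0 = -16)
(2*(0 + 6) + ((28 - 35) + 18))*L(4, -10) = (2*(0 + 6) + ((28 - 35) + 18))*(-16) = (2*6 + (-7 + 18))*(-16) = (12 + 11)*(-16) = 23*(-16) = -368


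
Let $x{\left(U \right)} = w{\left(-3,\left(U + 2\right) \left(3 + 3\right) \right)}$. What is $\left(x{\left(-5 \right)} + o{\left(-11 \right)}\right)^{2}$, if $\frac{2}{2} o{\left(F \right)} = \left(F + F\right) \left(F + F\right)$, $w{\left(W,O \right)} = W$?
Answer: $231361$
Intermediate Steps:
$o{\left(F \right)} = 4 F^{2}$ ($o{\left(F \right)} = \left(F + F\right) \left(F + F\right) = 2 F 2 F = 4 F^{2}$)
$x{\left(U \right)} = -3$
$\left(x{\left(-5 \right)} + o{\left(-11 \right)}\right)^{2} = \left(-3 + 4 \left(-11\right)^{2}\right)^{2} = \left(-3 + 4 \cdot 121\right)^{2} = \left(-3 + 484\right)^{2} = 481^{2} = 231361$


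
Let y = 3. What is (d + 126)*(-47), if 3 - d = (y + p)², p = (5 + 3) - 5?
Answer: -4371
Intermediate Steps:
p = 3 (p = 8 - 5 = 3)
d = -33 (d = 3 - (3 + 3)² = 3 - 1*6² = 3 - 1*36 = 3 - 36 = -33)
(d + 126)*(-47) = (-33 + 126)*(-47) = 93*(-47) = -4371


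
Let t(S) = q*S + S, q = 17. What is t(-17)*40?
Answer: -12240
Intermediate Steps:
t(S) = 18*S (t(S) = 17*S + S = 18*S)
t(-17)*40 = (18*(-17))*40 = -306*40 = -12240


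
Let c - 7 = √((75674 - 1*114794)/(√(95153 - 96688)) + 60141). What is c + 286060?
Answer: 286067 + √(5668229109 + 2401968*I*√1535)/307 ≈ 2.8631e+5 + 2.0357*I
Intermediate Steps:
c = 7 + √(60141 + 7824*I*√1535/307) (c = 7 + √((75674 - 1*114794)/(√(95153 - 96688)) + 60141) = 7 + √((75674 - 114794)/(√(-1535)) + 60141) = 7 + √(-39120*(-I*√1535/1535) + 60141) = 7 + √(-(-7824)*I*√1535/307 + 60141) = 7 + √(7824*I*√1535/307 + 60141) = 7 + √(60141 + 7824*I*√1535/307) ≈ 252.25 + 2.0357*I)
c + 286060 = (7 + √(5668229109 + 2401968*I*√1535)/307) + 286060 = 286067 + √(5668229109 + 2401968*I*√1535)/307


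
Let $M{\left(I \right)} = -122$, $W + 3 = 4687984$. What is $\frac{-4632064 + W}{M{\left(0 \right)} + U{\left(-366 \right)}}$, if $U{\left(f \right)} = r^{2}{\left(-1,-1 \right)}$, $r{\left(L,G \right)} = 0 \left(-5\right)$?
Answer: $- \frac{55917}{122} \approx -458.34$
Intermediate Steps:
$W = 4687981$ ($W = -3 + 4687984 = 4687981$)
$r{\left(L,G \right)} = 0$
$U{\left(f \right)} = 0$ ($U{\left(f \right)} = 0^{2} = 0$)
$\frac{-4632064 + W}{M{\left(0 \right)} + U{\left(-366 \right)}} = \frac{-4632064 + 4687981}{-122 + 0} = \frac{55917}{-122} = 55917 \left(- \frac{1}{122}\right) = - \frac{55917}{122}$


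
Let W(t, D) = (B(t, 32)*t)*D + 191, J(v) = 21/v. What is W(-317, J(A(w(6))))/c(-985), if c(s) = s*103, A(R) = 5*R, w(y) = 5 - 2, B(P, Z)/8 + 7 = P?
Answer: -5752603/507275 ≈ -11.340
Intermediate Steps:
B(P, Z) = -56 + 8*P
w(y) = 3
c(s) = 103*s
W(t, D) = 191 + D*t*(-56 + 8*t) (W(t, D) = ((-56 + 8*t)*t)*D + 191 = (t*(-56 + 8*t))*D + 191 = D*t*(-56 + 8*t) + 191 = 191 + D*t*(-56 + 8*t))
W(-317, J(A(w(6))))/c(-985) = (191 + 8*(21/((5*3)))*(-317)*(-7 - 317))/((103*(-985))) = (191 + 8*(21/15)*(-317)*(-324))/(-101455) = (191 + 8*(21*(1/15))*(-317)*(-324))*(-1/101455) = (191 + 8*(7/5)*(-317)*(-324))*(-1/101455) = (191 + 5751648/5)*(-1/101455) = (5752603/5)*(-1/101455) = -5752603/507275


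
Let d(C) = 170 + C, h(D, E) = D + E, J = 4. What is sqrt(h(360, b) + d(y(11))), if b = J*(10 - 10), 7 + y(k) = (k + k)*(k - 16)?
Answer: sqrt(413) ≈ 20.322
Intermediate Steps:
y(k) = -7 + 2*k*(-16 + k) (y(k) = -7 + (k + k)*(k - 16) = -7 + (2*k)*(-16 + k) = -7 + 2*k*(-16 + k))
b = 0 (b = 4*(10 - 10) = 4*0 = 0)
sqrt(h(360, b) + d(y(11))) = sqrt((360 + 0) + (170 + (-7 - 32*11 + 2*11**2))) = sqrt(360 + (170 + (-7 - 352 + 2*121))) = sqrt(360 + (170 + (-7 - 352 + 242))) = sqrt(360 + (170 - 117)) = sqrt(360 + 53) = sqrt(413)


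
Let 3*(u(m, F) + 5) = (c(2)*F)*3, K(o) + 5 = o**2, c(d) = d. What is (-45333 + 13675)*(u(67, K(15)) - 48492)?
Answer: 1521388506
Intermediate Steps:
K(o) = -5 + o**2
u(m, F) = -5 + 2*F (u(m, F) = -5 + ((2*F)*3)/3 = -5 + (6*F)/3 = -5 + 2*F)
(-45333 + 13675)*(u(67, K(15)) - 48492) = (-45333 + 13675)*((-5 + 2*(-5 + 15**2)) - 48492) = -31658*((-5 + 2*(-5 + 225)) - 48492) = -31658*((-5 + 2*220) - 48492) = -31658*((-5 + 440) - 48492) = -31658*(435 - 48492) = -31658*(-48057) = 1521388506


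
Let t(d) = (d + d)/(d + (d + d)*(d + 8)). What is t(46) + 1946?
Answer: 212116/109 ≈ 1946.0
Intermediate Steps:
t(d) = 2*d/(d + 2*d*(8 + d)) (t(d) = (2*d)/(d + (2*d)*(8 + d)) = (2*d)/(d + 2*d*(8 + d)) = 2*d/(d + 2*d*(8 + d)))
t(46) + 1946 = 2/(17 + 2*46) + 1946 = 2/(17 + 92) + 1946 = 2/109 + 1946 = 212116/109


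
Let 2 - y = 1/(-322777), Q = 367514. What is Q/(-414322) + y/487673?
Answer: -28924987264059842/32609135929742281 ≈ -0.88702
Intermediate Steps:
y = 645555/322777 (y = 2 - 1/(-322777) = 2 - 1*(-1/322777) = 2 + 1/322777 = 645555/322777 ≈ 2.0000)
Q/(-414322) + y/487673 = 367514/(-414322) + (645555/322777)/487673 = 367514*(-1/414322) + (645555/322777)*(1/487673) = -183757/207161 + 645555/157409627921 = -28924987264059842/32609135929742281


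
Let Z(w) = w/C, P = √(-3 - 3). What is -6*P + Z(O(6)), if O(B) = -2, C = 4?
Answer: -½ - 6*I*√6 ≈ -0.5 - 14.697*I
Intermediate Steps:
P = I*√6 (P = √(-6) = I*√6 ≈ 2.4495*I)
Z(w) = w/4
-6*P + Z(O(6)) = -6*I*√6 + (¼)*(-2) = -6*I*√6 - ½ = -½ - 6*I*√6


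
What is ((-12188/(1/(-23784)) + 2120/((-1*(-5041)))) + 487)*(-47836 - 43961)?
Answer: -134141530690779723/5041 ≈ -2.6610e+13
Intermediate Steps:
((-12188/(1/(-23784)) + 2120/((-1*(-5041)))) + 487)*(-47836 - 43961) = ((-12188/(-1/23784) + 2120/5041) + 487)*(-91797) = ((-12188*(-23784) + 2120*(1/5041)) + 487)*(-91797) = ((289879392 + 2120/5041) + 487)*(-91797) = (1461282017192/5041 + 487)*(-91797) = (1461284472159/5041)*(-91797) = -134141530690779723/5041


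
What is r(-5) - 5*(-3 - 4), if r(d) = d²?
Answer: 60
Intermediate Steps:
r(-5) - 5*(-3 - 4) = (-5)² - 5*(-3 - 4) = 25 - 5*(-7) = 25 + 35 = 60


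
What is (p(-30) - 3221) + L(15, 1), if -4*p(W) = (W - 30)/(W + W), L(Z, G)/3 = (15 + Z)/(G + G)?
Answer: -12705/4 ≈ -3176.3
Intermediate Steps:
L(Z, G) = 3*(15 + Z)/(2*G) (L(Z, G) = 3*((15 + Z)/(G + G)) = 3*((15 + Z)/((2*G))) = 3*((15 + Z)*(1/(2*G))) = 3*((15 + Z)/(2*G)) = 3*(15 + Z)/(2*G))
p(W) = -(-30 + W)/(8*W) (p(W) = -(W - 30)/(4*(W + W)) = -(-30 + W)/(4*(2*W)) = -(-30 + W)*1/(2*W)/4 = -(-30 + W)/(8*W))
(p(-30) - 3221) + L(15, 1) = ((1/8)*(30 - 1*(-30))/(-30) - 3221) + (3/2)*(15 + 15)/1 = ((1/8)*(-1/30)*(30 + 30) - 3221) + (3/2)*1*30 = ((1/8)*(-1/30)*60 - 3221) + 45 = (-1/4 - 3221) + 45 = -12885/4 + 45 = -12705/4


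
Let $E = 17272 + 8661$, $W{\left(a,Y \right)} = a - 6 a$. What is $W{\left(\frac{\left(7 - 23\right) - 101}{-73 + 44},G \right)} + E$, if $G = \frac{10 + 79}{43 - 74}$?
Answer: $\frac{751472}{29} \approx 25913.0$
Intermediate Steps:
$G = - \frac{89}{31}$ ($G = \frac{89}{-31} = 89 \left(- \frac{1}{31}\right) = - \frac{89}{31} \approx -2.871$)
$W{\left(a,Y \right)} = - 5 a$
$E = 25933$
$W{\left(\frac{\left(7 - 23\right) - 101}{-73 + 44},G \right)} + E = - 5 \frac{\left(7 - 23\right) - 101}{-73 + 44} + 25933 = - 5 \frac{-16 - 101}{-29} + 25933 = - 5 \left(\left(-117\right) \left(- \frac{1}{29}\right)\right) + 25933 = \left(-5\right) \frac{117}{29} + 25933 = - \frac{585}{29} + 25933 = \frac{751472}{29}$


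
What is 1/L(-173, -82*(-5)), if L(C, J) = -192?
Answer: -1/192 ≈ -0.0052083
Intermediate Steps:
1/L(-173, -82*(-5)) = 1/(-192) = -1/192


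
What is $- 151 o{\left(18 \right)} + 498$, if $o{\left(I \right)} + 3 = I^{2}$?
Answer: $-47973$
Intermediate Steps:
$o{\left(I \right)} = -3 + I^{2}$
$- 151 o{\left(18 \right)} + 498 = - 151 \left(-3 + 18^{2}\right) + 498 = - 151 \left(-3 + 324\right) + 498 = \left(-151\right) 321 + 498 = -48471 + 498 = -47973$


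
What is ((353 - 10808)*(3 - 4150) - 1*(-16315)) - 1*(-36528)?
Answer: 43409728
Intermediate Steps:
((353 - 10808)*(3 - 4150) - 1*(-16315)) - 1*(-36528) = (-10455*(-4147) + 16315) + 36528 = (43356885 + 16315) + 36528 = 43373200 + 36528 = 43409728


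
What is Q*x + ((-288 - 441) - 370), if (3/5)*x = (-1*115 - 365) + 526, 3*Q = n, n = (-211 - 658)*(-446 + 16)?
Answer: 85934209/9 ≈ 9.5482e+6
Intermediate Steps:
n = 373670 (n = -869*(-430) = 373670)
Q = 373670/3 (Q = (⅓)*373670 = 373670/3 ≈ 1.2456e+5)
x = 230/3 (x = 5*((-1*115 - 365) + 526)/3 = 5*((-115 - 365) + 526)/3 = 5*(-480 + 526)/3 = (5/3)*46 = 230/3 ≈ 76.667)
Q*x + ((-288 - 441) - 370) = (373670/3)*(230/3) + ((-288 - 441) - 370) = 85944100/9 + (-729 - 370) = 85944100/9 - 1099 = 85934209/9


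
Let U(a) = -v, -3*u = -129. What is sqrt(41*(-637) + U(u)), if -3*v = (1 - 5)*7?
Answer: I*sqrt(235137)/3 ≈ 161.64*I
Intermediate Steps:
u = 43 (u = -1/3*(-129) = 43)
v = 28/3 (v = -(1 - 5)*7/3 = -(-4)*7/3 = -1/3*(-28) = 28/3 ≈ 9.3333)
U(a) = -28/3 (U(a) = -1*28/3 = -28/3)
sqrt(41*(-637) + U(u)) = sqrt(41*(-637) - 28/3) = sqrt(-26117 - 28/3) = sqrt(-78379/3) = I*sqrt(235137)/3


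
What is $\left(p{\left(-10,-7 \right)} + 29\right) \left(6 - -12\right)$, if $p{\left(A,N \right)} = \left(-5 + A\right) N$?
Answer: $2412$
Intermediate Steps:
$p{\left(A,N \right)} = N \left(-5 + A\right)$
$\left(p{\left(-10,-7 \right)} + 29\right) \left(6 - -12\right) = \left(- 7 \left(-5 - 10\right) + 29\right) \left(6 - -12\right) = \left(\left(-7\right) \left(-15\right) + 29\right) \left(6 + 12\right) = \left(105 + 29\right) 18 = 134 \cdot 18 = 2412$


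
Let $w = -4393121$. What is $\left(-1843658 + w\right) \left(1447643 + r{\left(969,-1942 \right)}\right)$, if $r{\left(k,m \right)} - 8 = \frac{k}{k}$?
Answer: $-9028685592908$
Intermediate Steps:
$r{\left(k,m \right)} = 9$ ($r{\left(k,m \right)} = 8 + \frac{k}{k} = 8 + 1 = 9$)
$\left(-1843658 + w\right) \left(1447643 + r{\left(969,-1942 \right)}\right) = \left(-1843658 - 4393121\right) \left(1447643 + 9\right) = \left(-6236779\right) 1447652 = -9028685592908$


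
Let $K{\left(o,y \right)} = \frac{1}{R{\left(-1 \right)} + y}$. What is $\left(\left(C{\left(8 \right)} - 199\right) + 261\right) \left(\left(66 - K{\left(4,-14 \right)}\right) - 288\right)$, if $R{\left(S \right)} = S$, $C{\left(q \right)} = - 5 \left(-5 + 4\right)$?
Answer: $- \frac{223043}{15} \approx -14870.0$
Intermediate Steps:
$C{\left(q \right)} = 5$ ($C{\left(q \right)} = \left(-5\right) \left(-1\right) = 5$)
$K{\left(o,y \right)} = \frac{1}{-1 + y}$
$\left(\left(C{\left(8 \right)} - 199\right) + 261\right) \left(\left(66 - K{\left(4,-14 \right)}\right) - 288\right) = \left(\left(5 - 199\right) + 261\right) \left(\left(66 - \frac{1}{-1 - 14}\right) - 288\right) = \left(\left(5 - 199\right) + 261\right) \left(\left(66 - \frac{1}{-15}\right) - 288\right) = \left(-194 + 261\right) \left(\left(66 - - \frac{1}{15}\right) - 288\right) = 67 \left(\left(66 + \frac{1}{15}\right) - 288\right) = 67 \left(\frac{991}{15} - 288\right) = 67 \left(- \frac{3329}{15}\right) = - \frac{223043}{15}$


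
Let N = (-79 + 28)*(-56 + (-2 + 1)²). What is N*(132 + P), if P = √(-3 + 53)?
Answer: 370260 + 14025*√2 ≈ 3.9009e+5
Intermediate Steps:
P = 5*√2 (P = √50 = 5*√2 ≈ 7.0711)
N = 2805 (N = -51*(-56 + (-1)²) = -51*(-56 + 1) = -51*(-55) = 2805)
N*(132 + P) = 2805*(132 + 5*√2) = 370260 + 14025*√2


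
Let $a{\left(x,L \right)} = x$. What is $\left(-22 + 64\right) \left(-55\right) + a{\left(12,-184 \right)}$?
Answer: $-2298$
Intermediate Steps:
$\left(-22 + 64\right) \left(-55\right) + a{\left(12,-184 \right)} = \left(-22 + 64\right) \left(-55\right) + 12 = 42 \left(-55\right) + 12 = -2310 + 12 = -2298$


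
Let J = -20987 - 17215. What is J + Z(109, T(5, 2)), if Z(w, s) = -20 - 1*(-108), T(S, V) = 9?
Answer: -38114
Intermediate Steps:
Z(w, s) = 88 (Z(w, s) = -20 + 108 = 88)
J = -38202
J + Z(109, T(5, 2)) = -38202 + 88 = -38114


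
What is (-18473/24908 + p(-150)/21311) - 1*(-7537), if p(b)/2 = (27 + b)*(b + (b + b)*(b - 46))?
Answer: 280075710081/40831876 ≈ 6859.2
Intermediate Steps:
p(b) = 2*(27 + b)*(b + 2*b*(-46 + b)) (p(b) = 2*((27 + b)*(b + (b + b)*(b - 46))) = 2*((27 + b)*(b + (2*b)*(-46 + b))) = 2*((27 + b)*(b + 2*b*(-46 + b))) = 2*(27 + b)*(b + 2*b*(-46 + b)))
(-18473/24908 + p(-150)/21311) - 1*(-7537) = (-18473/24908 + (2*(-150)*(-2457 - 37*(-150) + 2*(-150)**2))/21311) - 1*(-7537) = (-18473*1/24908 + (2*(-150)*(-2457 + 5550 + 2*22500))*(1/21311)) + 7537 = (-1421/1916 + (2*(-150)*(-2457 + 5550 + 45000))*(1/21311)) + 7537 = (-1421/1916 + (2*(-150)*48093)*(1/21311)) + 7537 = (-1421/1916 - 14427900*1/21311) + 7537 = (-1421/1916 - 14427900/21311) + 7537 = -27674139331/40831876 + 7537 = 280075710081/40831876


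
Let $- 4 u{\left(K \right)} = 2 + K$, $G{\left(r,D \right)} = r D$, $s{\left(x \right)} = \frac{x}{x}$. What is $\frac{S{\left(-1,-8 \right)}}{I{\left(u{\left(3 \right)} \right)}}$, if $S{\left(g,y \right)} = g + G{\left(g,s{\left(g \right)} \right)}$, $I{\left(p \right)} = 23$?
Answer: $- \frac{2}{23} \approx -0.086957$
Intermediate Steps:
$s{\left(x \right)} = 1$
$G{\left(r,D \right)} = D r$
$u{\left(K \right)} = - \frac{1}{2} - \frac{K}{4}$ ($u{\left(K \right)} = - \frac{2 + K}{4} = - \frac{1}{2} - \frac{K}{4}$)
$S{\left(g,y \right)} = 2 g$ ($S{\left(g,y \right)} = g + 1 g = g + g = 2 g$)
$\frac{S{\left(-1,-8 \right)}}{I{\left(u{\left(3 \right)} \right)}} = \frac{2 \left(-1\right)}{23} = \left(-2\right) \frac{1}{23} = - \frac{2}{23}$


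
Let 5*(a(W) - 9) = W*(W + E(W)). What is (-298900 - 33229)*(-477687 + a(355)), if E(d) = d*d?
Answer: -2821536157958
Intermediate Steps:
E(d) = d²
a(W) = 9 + W*(W + W²)/5 (a(W) = 9 + (W*(W + W²))/5 = 9 + W*(W + W²)/5)
(-298900 - 33229)*(-477687 + a(355)) = (-298900 - 33229)*(-477687 + (9 + (⅕)*355² + (⅕)*355³)) = -332129*(-477687 + (9 + (⅕)*126025 + (⅕)*44738875)) = -332129*(-477687 + (9 + 25205 + 8947775)) = -332129*(-477687 + 8972989) = -332129*8495302 = -2821536157958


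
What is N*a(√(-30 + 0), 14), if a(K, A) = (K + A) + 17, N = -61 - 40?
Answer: -3131 - 101*I*√30 ≈ -3131.0 - 553.2*I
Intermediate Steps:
N = -101
a(K, A) = 17 + A + K (a(K, A) = (A + K) + 17 = 17 + A + K)
N*a(√(-30 + 0), 14) = -101*(17 + 14 + √(-30 + 0)) = -101*(17 + 14 + √(-30)) = -101*(17 + 14 + I*√30) = -101*(31 + I*√30) = -3131 - 101*I*√30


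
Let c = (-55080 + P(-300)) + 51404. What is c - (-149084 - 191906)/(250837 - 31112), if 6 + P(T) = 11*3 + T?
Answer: -173470607/43945 ≈ -3947.4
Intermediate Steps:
P(T) = 27 + T (P(T) = -6 + (11*3 + T) = -6 + (33 + T) = 27 + T)
c = -3949 (c = (-55080 + (27 - 300)) + 51404 = (-55080 - 273) + 51404 = -55353 + 51404 = -3949)
c - (-149084 - 191906)/(250837 - 31112) = -3949 - (-149084 - 191906)/(250837 - 31112) = -3949 - (-340990)/219725 = -3949 - 1*(-68198/43945) = -3949 + 68198/43945 = -173470607/43945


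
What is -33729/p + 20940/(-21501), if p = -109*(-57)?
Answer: -95034161/14842857 ≈ -6.4027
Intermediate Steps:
p = 6213
-33729/p + 20940/(-21501) = -33729/6213 + 20940/(-21501) = -33729*1/6213 + 20940*(-1/21501) = -11243/2071 - 6980/7167 = -95034161/14842857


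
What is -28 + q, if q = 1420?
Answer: 1392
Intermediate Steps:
-28 + q = -28 + 1420 = 1392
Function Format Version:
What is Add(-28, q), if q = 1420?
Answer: 1392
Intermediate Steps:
Add(-28, q) = Add(-28, 1420) = 1392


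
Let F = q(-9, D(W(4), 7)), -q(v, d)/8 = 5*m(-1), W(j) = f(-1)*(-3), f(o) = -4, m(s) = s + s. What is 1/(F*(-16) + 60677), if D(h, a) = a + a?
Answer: 1/59397 ≈ 1.6836e-5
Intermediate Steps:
m(s) = 2*s
W(j) = 12 (W(j) = -4*(-3) = 12)
D(h, a) = 2*a
q(v, d) = 80 (q(v, d) = -40*2*(-1) = -40*(-2) = -8*(-10) = 80)
F = 80
1/(F*(-16) + 60677) = 1/(80*(-16) + 60677) = 1/(-1280 + 60677) = 1/59397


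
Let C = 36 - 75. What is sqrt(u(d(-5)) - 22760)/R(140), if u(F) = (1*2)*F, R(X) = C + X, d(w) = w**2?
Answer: I*sqrt(22710)/101 ≈ 1.4921*I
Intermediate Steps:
C = -39
R(X) = -39 + X
u(F) = 2*F
sqrt(u(d(-5)) - 22760)/R(140) = sqrt(2*(-5)**2 - 22760)/(-39 + 140) = sqrt(2*25 - 22760)/101 = sqrt(50 - 22760)*(1/101) = sqrt(-22710)*(1/101) = (I*sqrt(22710))*(1/101) = I*sqrt(22710)/101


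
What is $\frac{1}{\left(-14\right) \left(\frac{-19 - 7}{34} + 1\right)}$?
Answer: $- \frac{17}{56} \approx -0.30357$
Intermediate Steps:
$\frac{1}{\left(-14\right) \left(\frac{-19 - 7}{34} + 1\right)} = \frac{1}{\left(-14\right) \left(\left(-26\right) \frac{1}{34} + 1\right)} = \frac{1}{\left(-14\right) \left(- \frac{13}{17} + 1\right)} = \frac{1}{\left(-14\right) \frac{4}{17}} = \frac{1}{- \frac{56}{17}} = - \frac{17}{56}$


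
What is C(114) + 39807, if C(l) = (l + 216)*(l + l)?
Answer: 115047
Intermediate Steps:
C(l) = 2*l*(216 + l) (C(l) = (216 + l)*(2*l) = 2*l*(216 + l))
C(114) + 39807 = 2*114*(216 + 114) + 39807 = 2*114*330 + 39807 = 75240 + 39807 = 115047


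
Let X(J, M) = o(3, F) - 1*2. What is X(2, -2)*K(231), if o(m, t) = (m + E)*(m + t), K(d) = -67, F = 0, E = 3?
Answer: -1072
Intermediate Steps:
o(m, t) = (3 + m)*(m + t) (o(m, t) = (m + 3)*(m + t) = (3 + m)*(m + t))
X(J, M) = 16 (X(J, M) = (3² + 3*3 + 3*0 + 3*0) - 1*2 = (9 + 9 + 0 + 0) - 2 = 18 - 2 = 16)
X(2, -2)*K(231) = 16*(-67) = -1072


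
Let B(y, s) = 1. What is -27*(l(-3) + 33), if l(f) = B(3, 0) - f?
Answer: -999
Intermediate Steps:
l(f) = 1 - f
-27*(l(-3) + 33) = -27*((1 - 1*(-3)) + 33) = -27*((1 + 3) + 33) = -27*(4 + 33) = -27*37 = -999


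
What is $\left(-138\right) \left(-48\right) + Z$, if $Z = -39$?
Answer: $6585$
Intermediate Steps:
$\left(-138\right) \left(-48\right) + Z = \left(-138\right) \left(-48\right) - 39 = 6624 - 39 = 6585$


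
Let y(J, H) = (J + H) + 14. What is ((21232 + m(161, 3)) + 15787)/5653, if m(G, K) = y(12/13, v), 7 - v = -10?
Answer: 481662/73489 ≈ 6.5542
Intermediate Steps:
v = 17 (v = 7 - 1*(-10) = 7 + 10 = 17)
y(J, H) = 14 + H + J (y(J, H) = (H + J) + 14 = 14 + H + J)
m(G, K) = 415/13 (m(G, K) = 14 + 17 + 12/13 = 415/13)
((21232 + m(161, 3)) + 15787)/5653 = ((21232 + 415/13) + 15787)/5653 = (276431/13 + 15787)*(1/5653) = (481662/13)*(1/5653) = 481662/73489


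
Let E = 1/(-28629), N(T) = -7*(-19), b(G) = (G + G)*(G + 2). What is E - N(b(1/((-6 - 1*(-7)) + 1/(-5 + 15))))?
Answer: -3807658/28629 ≈ -133.00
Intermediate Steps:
b(G) = 2*G*(2 + G) (b(G) = (2*G)*(2 + G) = 2*G*(2 + G))
N(T) = 133
E = -1/28629 ≈ -3.4930e-5
E - N(b(1/((-6 - 1*(-7)) + 1/(-5 + 15)))) = -1/28629 - 1*133 = -1/28629 - 133 = -3807658/28629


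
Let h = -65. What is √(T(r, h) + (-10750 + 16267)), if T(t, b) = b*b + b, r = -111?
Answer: √9677 ≈ 98.372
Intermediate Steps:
T(t, b) = b + b² (T(t, b) = b² + b = b + b²)
√(T(r, h) + (-10750 + 16267)) = √(-65*(1 - 65) + (-10750 + 16267)) = √(-65*(-64) + 5517) = √(4160 + 5517) = √9677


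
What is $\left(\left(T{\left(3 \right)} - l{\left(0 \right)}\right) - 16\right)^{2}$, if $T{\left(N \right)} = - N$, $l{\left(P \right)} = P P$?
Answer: $361$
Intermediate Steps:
$l{\left(P \right)} = P^{2}$
$\left(\left(T{\left(3 \right)} - l{\left(0 \right)}\right) - 16\right)^{2} = \left(\left(\left(-1\right) 3 - 0^{2}\right) - 16\right)^{2} = \left(\left(-3 - 0\right) - 16\right)^{2} = \left(\left(-3 + 0\right) - 16\right)^{2} = \left(-3 - 16\right)^{2} = \left(-19\right)^{2} = 361$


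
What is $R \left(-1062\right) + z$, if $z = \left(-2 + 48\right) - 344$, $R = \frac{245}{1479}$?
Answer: $- \frac{233644}{493} \approx -473.92$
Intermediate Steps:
$R = \frac{245}{1479}$ ($R = 245 \cdot \frac{1}{1479} = \frac{245}{1479} \approx 0.16565$)
$z = -298$ ($z = 46 - 344 = -298$)
$R \left(-1062\right) + z = \frac{245}{1479} \left(-1062\right) - 298 = - \frac{86730}{493} - 298 = - \frac{233644}{493}$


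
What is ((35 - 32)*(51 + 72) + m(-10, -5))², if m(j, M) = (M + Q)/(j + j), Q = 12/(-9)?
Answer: 491021281/3600 ≈ 1.3639e+5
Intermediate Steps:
Q = -4/3 (Q = 12*(-⅑) = -4/3 ≈ -1.3333)
m(j, M) = (-4/3 + M)/(2*j) (m(j, M) = (M - 4/3)/(j + j) = (-4/3 + M)/((2*j)) = (-4/3 + M)*(1/(2*j)) = (-4/3 + M)/(2*j))
((35 - 32)*(51 + 72) + m(-10, -5))² = ((35 - 32)*(51 + 72) + (⅙)*(-4 + 3*(-5))/(-10))² = (3*123 + (⅙)*(-⅒)*(-4 - 15))² = (369 + (⅙)*(-⅒)*(-19))² = (369 + 19/60)² = (22159/60)² = 491021281/3600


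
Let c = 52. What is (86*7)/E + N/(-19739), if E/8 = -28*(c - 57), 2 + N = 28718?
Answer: -1448503/1579120 ≈ -0.91728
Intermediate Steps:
N = 28716 (N = -2 + 28718 = 28716)
E = 1120 (E = 8*(-28*(52 - 57)) = 8*(-28*(-5)) = 8*140 = 1120)
(86*7)/E + N/(-19739) = (86*7)/1120 + 28716/(-19739) = 602*(1/1120) + 28716*(-1/19739) = 43/80 - 28716/19739 = -1448503/1579120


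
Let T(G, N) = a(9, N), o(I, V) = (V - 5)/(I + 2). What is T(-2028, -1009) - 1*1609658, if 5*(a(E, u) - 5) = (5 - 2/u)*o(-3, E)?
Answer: -8120719573/5045 ≈ -1.6097e+6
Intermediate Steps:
o(I, V) = (-5 + V)/(2 + I)
a(E, u) = 5 + (5 - E)*(5 - 2/u)/5 (a(E, u) = 5 + ((5 - 2/u)*((-5 + E)/(2 - 3)))/5 = 5 + ((5 - 2/u)*((-5 + E)/(-1)))/5 = 5 + ((5 - 2/u)*(-(-5 + E)))/5 = 5 + ((5 - 2/u)*(5 - E))/5 = 5 + ((5 - E)*(5 - 2/u))/5 = 5 + (5 - E)*(5 - 2/u)/5)
T(G, N) = (8/5 + N)/N (T(G, N) = (-2 + (2/5)*9 + N*(10 - 1*9))/N = (-2 + 18/5 + N*(10 - 9))/N = (-2 + 18/5 + N*1)/N = (-2 + 18/5 + N)/N = (8/5 + N)/N)
T(-2028, -1009) - 1*1609658 = (8/5 - 1009)/(-1009) - 1*1609658 = -1/1009*(-5037/5) - 1609658 = 5037/5045 - 1609658 = -8120719573/5045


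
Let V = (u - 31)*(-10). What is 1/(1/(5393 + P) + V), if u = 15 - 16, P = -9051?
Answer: 3658/1170559 ≈ 0.0031250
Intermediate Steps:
u = -1
V = 320 (V = (-1 - 31)*(-10) = -32*(-10) = 320)
1/(1/(5393 + P) + V) = 1/(1/(5393 - 9051) + 320) = 1/(1/(-3658) + 320) = 1/(-1/3658 + 320) = 1/(1170559/3658) = 3658/1170559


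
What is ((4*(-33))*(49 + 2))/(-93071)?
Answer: 612/8461 ≈ 0.072332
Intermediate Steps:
((4*(-33))*(49 + 2))/(-93071) = -132*51*(-1/93071) = -6732*(-1/93071) = 612/8461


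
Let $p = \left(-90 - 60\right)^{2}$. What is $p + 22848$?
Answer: $45348$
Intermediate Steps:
$p = 22500$ ($p = \left(-150\right)^{2} = 22500$)
$p + 22848 = 22500 + 22848 = 45348$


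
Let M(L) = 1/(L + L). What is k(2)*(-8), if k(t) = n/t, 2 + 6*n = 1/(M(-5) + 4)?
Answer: 136/117 ≈ 1.1624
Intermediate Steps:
M(L) = 1/(2*L)
n = -34/117 (n = -⅓ + 1/(6*((½)/(-5) + 4)) = -⅓ + 1/(6*((½)*(-⅕) + 4)) = -⅓ + 1/(6*(-⅒ + 4)) = -⅓ + 1/(6*(39/10)) = -⅓ + (⅙)*(10/39) = -⅓ + 5/117 = -34/117 ≈ -0.29060)
k(t) = -34/(117*t)
k(2)*(-8) = -34/117/2*(-8) = -34/117*½*(-8) = -17/117*(-8) = 136/117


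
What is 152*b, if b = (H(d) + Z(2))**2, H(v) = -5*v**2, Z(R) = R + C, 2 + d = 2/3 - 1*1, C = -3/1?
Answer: 9806432/81 ≈ 1.2107e+5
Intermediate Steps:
C = -3 (C = -3*1 = -3)
d = -7/3 (d = -2 + (2/3 - 1*1) = -2 + (2*(1/3) - 1) = -2 + (2/3 - 1) = -2 - 1/3 = -7/3 ≈ -2.3333)
Z(R) = -3 + R (Z(R) = R - 3 = -3 + R)
b = 64516/81 (b = (-5*(-7/3)**2 + (-3 + 2))**2 = (-5*49/9 - 1)**2 = (-245/9 - 1)**2 = (-254/9)**2 = 64516/81 ≈ 796.49)
152*b = 152*(64516/81) = 9806432/81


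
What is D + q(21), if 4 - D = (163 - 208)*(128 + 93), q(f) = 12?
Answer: 9961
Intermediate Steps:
D = 9949 (D = 4 - (163 - 208)*(128 + 93) = 4 - (-45)*221 = 4 - 1*(-9945) = 4 + 9945 = 9949)
D + q(21) = 9949 + 12 = 9961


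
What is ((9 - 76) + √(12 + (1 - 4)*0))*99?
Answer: -6633 + 198*√3 ≈ -6290.1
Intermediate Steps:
((9 - 76) + √(12 + (1 - 4)*0))*99 = (-67 + √(12 - 3*0))*99 = (-67 + √(12 + 0))*99 = (-67 + √12)*99 = (-67 + 2*√3)*99 = -6633 + 198*√3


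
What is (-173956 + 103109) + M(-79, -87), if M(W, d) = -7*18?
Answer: -70973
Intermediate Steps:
M(W, d) = -126
(-173956 + 103109) + M(-79, -87) = (-173956 + 103109) - 126 = -70847 - 126 = -70973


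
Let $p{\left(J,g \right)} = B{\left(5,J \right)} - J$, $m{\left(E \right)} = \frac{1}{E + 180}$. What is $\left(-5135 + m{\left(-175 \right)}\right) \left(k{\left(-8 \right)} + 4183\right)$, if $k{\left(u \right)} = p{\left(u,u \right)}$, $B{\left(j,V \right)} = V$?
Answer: $- \frac{107394342}{5} \approx -2.1479 \cdot 10^{7}$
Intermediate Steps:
$m{\left(E \right)} = \frac{1}{180 + E}$
$p{\left(J,g \right)} = 0$ ($p{\left(J,g \right)} = J - J = 0$)
$k{\left(u \right)} = 0$
$\left(-5135 + m{\left(-175 \right)}\right) \left(k{\left(-8 \right)} + 4183\right) = \left(-5135 + \frac{1}{180 - 175}\right) \left(0 + 4183\right) = \left(-5135 + \frac{1}{5}\right) 4183 = \left(- \frac{25674}{5}\right) 4183 = - \frac{107394342}{5}$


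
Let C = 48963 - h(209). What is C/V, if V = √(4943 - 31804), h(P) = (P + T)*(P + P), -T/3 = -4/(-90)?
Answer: 575149*I*√26861/402915 ≈ 233.95*I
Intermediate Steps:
T = -2/15 (T = -(-12)/(-90) = -(-12)*(-1)/90 = -3*2/45 = -2/15 ≈ -0.13333)
h(P) = 2*P*(-2/15 + P) (h(P) = (P - 2/15)*(P + P) = (-2/15 + P)*(2*P) = 2*P*(-2/15 + P))
V = I*√26861 (V = √(-26861) = I*√26861 ≈ 163.89*I)
C = -575149/15 (C = 48963 - 2*209*(-2 + 15*209)/15 = 48963 - 2*209*(-2 + 3135)/15 = 48963 - 2*209*3133/15 = 48963 - 1*1309594/15 = 48963 - 1309594/15 = -575149/15 ≈ -38343.)
C/V = -575149*(-I*√26861/26861)/15 = -(-575149)*I*√26861/402915 = 575149*I*√26861/402915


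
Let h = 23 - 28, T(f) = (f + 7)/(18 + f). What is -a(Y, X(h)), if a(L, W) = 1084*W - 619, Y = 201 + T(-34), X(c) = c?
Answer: 6039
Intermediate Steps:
T(f) = (7 + f)/(18 + f)
h = -5
Y = 3243/16 (Y = 201 + (7 - 34)/(18 - 34) = 201 - 27/(-16) = 201 - 1/16*(-27) = 201 + 27/16 = 3243/16 ≈ 202.69)
a(L, W) = -619 + 1084*W
-a(Y, X(h)) = -(-619 + 1084*(-5)) = -(-619 - 5420) = -1*(-6039) = 6039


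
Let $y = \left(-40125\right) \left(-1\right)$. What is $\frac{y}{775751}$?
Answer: $\frac{40125}{775751} \approx 0.051724$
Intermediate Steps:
$y = 40125$
$\frac{y}{775751} = \frac{40125}{775751}$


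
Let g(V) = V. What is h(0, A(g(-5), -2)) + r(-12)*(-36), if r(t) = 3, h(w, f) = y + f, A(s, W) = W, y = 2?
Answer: -108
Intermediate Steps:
h(w, f) = 2 + f
h(0, A(g(-5), -2)) + r(-12)*(-36) = (2 - 2) + 3*(-36) = 0 - 108 = -108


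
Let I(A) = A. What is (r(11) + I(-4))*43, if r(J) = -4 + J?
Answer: 129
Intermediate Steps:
(r(11) + I(-4))*43 = ((-4 + 11) - 4)*43 = (7 - 4)*43 = 3*43 = 129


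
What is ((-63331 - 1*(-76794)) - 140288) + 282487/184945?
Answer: -23455367138/184945 ≈ -1.2682e+5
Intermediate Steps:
((-63331 - 1*(-76794)) - 140288) + 282487/184945 = ((-63331 + 76794) - 140288) + 282487*(1/184945) = (13463 - 140288) + 282487/184945 = -126825 + 282487/184945 = -23455367138/184945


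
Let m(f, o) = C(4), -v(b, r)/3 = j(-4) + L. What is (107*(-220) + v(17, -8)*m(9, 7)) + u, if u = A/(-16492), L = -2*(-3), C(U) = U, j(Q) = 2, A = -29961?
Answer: -389774951/16492 ≈ -23634.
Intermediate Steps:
L = 6
v(b, r) = -24 (v(b, r) = -3*(2 + 6) = -3*8 = -24)
m(f, o) = 4
u = 29961/16492 (u = -29961/(-16492) = -29961*(-1/16492) = 29961/16492 ≈ 1.8167)
(107*(-220) + v(17, -8)*m(9, 7)) + u = (107*(-220) - 24*4) + 29961/16492 = (-23540 - 96) + 29961/16492 = -23636 + 29961/16492 = -389774951/16492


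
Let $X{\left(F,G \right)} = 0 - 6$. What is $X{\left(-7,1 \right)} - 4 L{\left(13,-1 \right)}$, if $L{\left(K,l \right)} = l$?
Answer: $-2$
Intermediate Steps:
$X{\left(F,G \right)} = -6$
$X{\left(-7,1 \right)} - 4 L{\left(13,-1 \right)} = -6 - -4 = -6 + 4 = -2$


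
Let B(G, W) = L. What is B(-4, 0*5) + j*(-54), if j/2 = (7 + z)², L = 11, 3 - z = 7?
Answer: -961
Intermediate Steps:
z = -4 (z = 3 - 1*7 = 3 - 7 = -4)
j = 18 (j = 2*(7 - 4)² = 2*3² = 2*9 = 18)
B(G, W) = 11
B(-4, 0*5) + j*(-54) = 11 + 18*(-54) = 11 - 972 = -961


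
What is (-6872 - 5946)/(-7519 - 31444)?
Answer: 12818/38963 ≈ 0.32898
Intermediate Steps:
(-6872 - 5946)/(-7519 - 31444) = -12818/(-38963) = -12818*(-1/38963) = 12818/38963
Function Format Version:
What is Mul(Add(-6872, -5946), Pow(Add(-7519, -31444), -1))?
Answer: Rational(12818, 38963) ≈ 0.32898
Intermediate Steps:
Mul(Add(-6872, -5946), Pow(Add(-7519, -31444), -1)) = Mul(-12818, Pow(-38963, -1)) = Mul(-12818, Rational(-1, 38963)) = Rational(12818, 38963)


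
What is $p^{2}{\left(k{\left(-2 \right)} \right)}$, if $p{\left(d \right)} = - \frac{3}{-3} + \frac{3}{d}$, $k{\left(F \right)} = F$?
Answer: $\frac{1}{4} \approx 0.25$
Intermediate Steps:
$p{\left(d \right)} = 1 + \frac{3}{d}$ ($p{\left(d \right)} = \left(-3\right) \left(- \frac{1}{3}\right) + \frac{3}{d} = 1 + \frac{3}{d}$)
$p^{2}{\left(k{\left(-2 \right)} \right)} = \left(\frac{3 - 2}{-2}\right)^{2} = \left(\left(- \frac{1}{2}\right) 1\right)^{2} = \left(- \frac{1}{2}\right)^{2} = \frac{1}{4}$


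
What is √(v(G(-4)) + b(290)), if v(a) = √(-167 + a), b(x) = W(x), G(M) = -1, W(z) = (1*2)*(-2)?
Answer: √(-4 + 2*I*√42) ≈ 2.1869 + 2.9635*I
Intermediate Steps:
W(z) = -4 (W(z) = 2*(-2) = -4)
b(x) = -4
√(v(G(-4)) + b(290)) = √(√(-167 - 1) - 4) = √(√(-168) - 4) = √(2*I*√42 - 4) = √(-4 + 2*I*√42)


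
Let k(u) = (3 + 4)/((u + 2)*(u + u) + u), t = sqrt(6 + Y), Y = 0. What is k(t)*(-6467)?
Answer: 90538 - 226345*sqrt(6)/6 ≈ -1867.0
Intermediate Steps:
t = sqrt(6) (t = sqrt(6 + 0) = sqrt(6) ≈ 2.4495)
k(u) = 7/(u + 2*u*(2 + u)) (k(u) = 7/((2 + u)*(2*u) + u) = 7/(2*u*(2 + u) + u) = 7/(u + 2*u*(2 + u)))
k(t)*(-6467) = (7/((sqrt(6))*(5 + 2*sqrt(6))))*(-6467) = (7*(sqrt(6)/6)/(5 + 2*sqrt(6)))*(-6467) = (7*sqrt(6)/(6*(5 + 2*sqrt(6))))*(-6467) = -45269*sqrt(6)/(6*(5 + 2*sqrt(6)))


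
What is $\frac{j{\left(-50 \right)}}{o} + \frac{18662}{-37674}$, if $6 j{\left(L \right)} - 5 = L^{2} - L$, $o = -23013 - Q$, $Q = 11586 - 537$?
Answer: $- \frac{4433387}{8729604} \approx -0.50786$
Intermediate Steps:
$Q = 11049$
$o = -34062$ ($o = -23013 - 11049 = -34062$)
$j{\left(L \right)} = \frac{5}{6} - \frac{L}{6} + \frac{L^{2}}{6}$ ($j{\left(L \right)} = \frac{5}{6} + \frac{L^{2} - L}{6} = \frac{5}{6} + \left(- \frac{L}{6} + \frac{L^{2}}{6}\right) = \frac{5}{6} - \frac{L}{6} + \frac{L^{2}}{6}$)
$\frac{j{\left(-50 \right)}}{o} + \frac{18662}{-37674} = \frac{\frac{5}{6} - - \frac{25}{3} + \frac{\left(-50\right)^{2}}{6}}{-34062} + \frac{18662}{-37674} = \left(\frac{5}{6} + \frac{25}{3} + \frac{1}{6} \cdot 2500\right) \left(- \frac{1}{34062}\right) + 18662 \left(- \frac{1}{37674}\right) = \left(\frac{5}{6} + \frac{25}{3} + \frac{1250}{3}\right) \left(- \frac{1}{34062}\right) - \frac{1333}{2691} = \frac{2555}{6} \left(- \frac{1}{34062}\right) - \frac{1333}{2691} = - \frac{365}{29196} - \frac{1333}{2691} = - \frac{4433387}{8729604}$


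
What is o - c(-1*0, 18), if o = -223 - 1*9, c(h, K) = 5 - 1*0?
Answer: -237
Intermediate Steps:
c(h, K) = 5 (c(h, K) = 5 + 0 = 5)
o = -232 (o = -223 - 9 = -232)
o - c(-1*0, 18) = -232 - 1*5 = -232 - 5 = -237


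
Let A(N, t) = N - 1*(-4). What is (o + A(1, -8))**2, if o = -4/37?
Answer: 32761/1369 ≈ 23.931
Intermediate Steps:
A(N, t) = 4 + N (A(N, t) = N + 4 = 4 + N)
o = -4/37 (o = -4*1/37 = -4/37 ≈ -0.10811)
(o + A(1, -8))**2 = (-4/37 + (4 + 1))**2 = (-4/37 + 5)**2 = (181/37)**2 = 32761/1369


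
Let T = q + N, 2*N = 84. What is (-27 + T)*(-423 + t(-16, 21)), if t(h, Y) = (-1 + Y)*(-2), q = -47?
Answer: 14816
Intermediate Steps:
N = 42 (N = (1/2)*84 = 42)
t(h, Y) = 2 - 2*Y
T = -5 (T = -47 + 42 = -5)
(-27 + T)*(-423 + t(-16, 21)) = (-27 - 5)*(-423 + (2 - 2*21)) = -32*(-423 + (2 - 42)) = -32*(-423 - 40) = -32*(-463) = 14816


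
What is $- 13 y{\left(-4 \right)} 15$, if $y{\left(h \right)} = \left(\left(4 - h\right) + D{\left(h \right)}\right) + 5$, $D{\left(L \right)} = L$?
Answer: $-1755$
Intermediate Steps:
$y{\left(h \right)} = 9$ ($y{\left(h \right)} = \left(\left(4 - h\right) + h\right) + 5 = 4 + 5 = 9$)
$- 13 y{\left(-4 \right)} 15 = \left(-13\right) 9 \cdot 15 = \left(-117\right) 15 = -1755$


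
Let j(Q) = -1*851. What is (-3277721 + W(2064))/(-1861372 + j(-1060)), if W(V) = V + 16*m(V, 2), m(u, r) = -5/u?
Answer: 422559758/240226767 ≈ 1.7590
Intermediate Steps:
j(Q) = -851
W(V) = V - 80/V (W(V) = V + 16*(-5/V) = V - 80/V)
(-3277721 + W(2064))/(-1861372 + j(-1060)) = (-3277721 + (2064 - 80/2064))/(-1861372 - 851) = (-3277721 + (2064 - 80*1/2064))/(-1862223) = (-3277721 + (2064 - 5/129))*(-1/1862223) = (-3277721 + 266251/129)*(-1/1862223) = -422559758/129*(-1/1862223) = 422559758/240226767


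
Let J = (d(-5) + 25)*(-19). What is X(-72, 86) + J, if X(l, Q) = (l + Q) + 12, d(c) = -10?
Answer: -259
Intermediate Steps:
J = -285 (J = (-10 + 25)*(-19) = 15*(-19) = -285)
X(l, Q) = 12 + Q + l (X(l, Q) = (Q + l) + 12 = 12 + Q + l)
X(-72, 86) + J = (12 + 86 - 72) - 285 = 26 - 285 = -259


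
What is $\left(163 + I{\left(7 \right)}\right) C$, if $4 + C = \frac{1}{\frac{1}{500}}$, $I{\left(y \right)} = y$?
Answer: $84320$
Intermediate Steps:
$C = 496$ ($C = -4 + \frac{1}{\frac{1}{500}} = -4 + 500 = 496$)
$\left(163 + I{\left(7 \right)}\right) C = \left(163 + 7\right) 496 = 170 \cdot 496 = 84320$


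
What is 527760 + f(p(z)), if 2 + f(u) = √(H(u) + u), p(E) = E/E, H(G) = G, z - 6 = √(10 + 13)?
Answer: 527758 + √2 ≈ 5.2776e+5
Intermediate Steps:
z = 6 + √23 (z = 6 + √(10 + 13) = 6 + √23 ≈ 10.796)
p(E) = 1
f(u) = -2 + √2*√u (f(u) = -2 + √(u + u) = -2 + √(2*u) = -2 + √2*√u)
527760 + f(p(z)) = 527760 + (-2 + √2*√1) = 527760 + (-2 + √2*1) = 527760 + (-2 + √2) = 527758 + √2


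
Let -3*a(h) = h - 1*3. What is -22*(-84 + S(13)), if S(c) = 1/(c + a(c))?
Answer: 53526/29 ≈ 1845.7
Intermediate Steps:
a(h) = 1 - h/3 (a(h) = -(h - 1*3)/3 = -(h - 3)/3 = -(-3 + h)/3 = 1 - h/3)
S(c) = 1/(1 + 2*c/3) (S(c) = 1/(c + (1 - c/3)) = 1/(1 + 2*c/3))
-22*(-84 + S(13)) = -22*(-84 + 3/(3 + 2*13)) = -22*(-84 + 3/(3 + 26)) = -22*(-84 + 3/29) = -22*(-2433/29) = 53526/29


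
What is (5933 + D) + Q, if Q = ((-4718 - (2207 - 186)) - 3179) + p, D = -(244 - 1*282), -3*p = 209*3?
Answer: -4156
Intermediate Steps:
p = -209 (p = -209*3/3 = -⅓*627 = -209)
D = 38 (D = -(244 - 282) = -1*(-38) = 38)
Q = -10127 (Q = ((-4718 - (2207 - 186)) - 3179) - 209 = ((-4718 - 1*2021) - 3179) - 209 = ((-4718 - 2021) - 3179) - 209 = (-6739 - 3179) - 209 = -9918 - 209 = -10127)
(5933 + D) + Q = (5933 + 38) - 10127 = 5971 - 10127 = -4156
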